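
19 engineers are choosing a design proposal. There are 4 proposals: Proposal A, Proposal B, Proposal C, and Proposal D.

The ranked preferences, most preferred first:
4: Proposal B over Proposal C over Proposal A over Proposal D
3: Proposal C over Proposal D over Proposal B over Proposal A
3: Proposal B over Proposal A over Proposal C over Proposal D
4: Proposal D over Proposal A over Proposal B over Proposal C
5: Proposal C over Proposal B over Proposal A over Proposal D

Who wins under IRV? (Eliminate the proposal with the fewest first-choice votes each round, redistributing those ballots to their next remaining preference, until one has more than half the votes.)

Round 1: Proposal A 0, Proposal B 7, Proposal C 8, Proposal D 4. Proposal A eliminated.
Round 2: Proposal B 7, Proposal C 8, Proposal D 4. Proposal D eliminated.
Round 3: Proposal B 11, Proposal C 8. Proposal B has a majority (≥10).

Proposal B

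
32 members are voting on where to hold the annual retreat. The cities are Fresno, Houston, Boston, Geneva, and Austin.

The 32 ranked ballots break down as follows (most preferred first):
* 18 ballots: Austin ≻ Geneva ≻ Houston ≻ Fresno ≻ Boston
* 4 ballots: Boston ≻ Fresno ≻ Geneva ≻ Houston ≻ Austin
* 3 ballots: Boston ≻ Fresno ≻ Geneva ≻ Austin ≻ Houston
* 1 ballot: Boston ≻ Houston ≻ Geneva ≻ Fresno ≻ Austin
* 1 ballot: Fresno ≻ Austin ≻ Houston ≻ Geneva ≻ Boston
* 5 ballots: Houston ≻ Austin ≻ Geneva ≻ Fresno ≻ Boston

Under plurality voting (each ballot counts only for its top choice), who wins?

First-place votes: Fresno 1, Houston 5, Boston 8, Geneva 0, Austin 18.

Austin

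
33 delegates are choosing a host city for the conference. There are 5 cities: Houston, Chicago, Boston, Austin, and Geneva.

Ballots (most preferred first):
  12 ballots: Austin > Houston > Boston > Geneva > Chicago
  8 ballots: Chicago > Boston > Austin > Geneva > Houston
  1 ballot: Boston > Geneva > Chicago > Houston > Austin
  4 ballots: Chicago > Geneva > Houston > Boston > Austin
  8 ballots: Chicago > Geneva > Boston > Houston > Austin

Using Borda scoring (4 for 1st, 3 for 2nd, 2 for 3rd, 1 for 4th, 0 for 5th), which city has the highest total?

Chicago

Houston: 12×3 + 8×0 + 1×1 + 4×2 + 8×1 = 53
Chicago: 12×0 + 8×4 + 1×2 + 4×4 + 8×4 = 82
Boston: 12×2 + 8×3 + 1×4 + 4×1 + 8×2 = 72
Austin: 12×4 + 8×2 + 1×0 + 4×0 + 8×0 = 64
Geneva: 12×1 + 8×1 + 1×3 + 4×3 + 8×3 = 59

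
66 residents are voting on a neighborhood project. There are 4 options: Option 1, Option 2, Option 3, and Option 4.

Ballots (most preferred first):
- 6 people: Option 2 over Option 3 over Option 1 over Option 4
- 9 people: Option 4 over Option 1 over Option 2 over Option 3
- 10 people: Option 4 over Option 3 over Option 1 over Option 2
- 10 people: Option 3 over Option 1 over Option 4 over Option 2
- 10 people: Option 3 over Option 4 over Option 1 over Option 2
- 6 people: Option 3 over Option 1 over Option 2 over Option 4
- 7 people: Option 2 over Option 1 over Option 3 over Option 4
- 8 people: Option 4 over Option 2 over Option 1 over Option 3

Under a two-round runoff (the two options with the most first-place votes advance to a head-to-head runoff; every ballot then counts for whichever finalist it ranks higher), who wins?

Option 3

Round 1 first-place votes: Option 1 0, Option 2 13, Option 3 26, Option 4 27. Option 4 and Option 3 advance.
Runoff: Option 4 is ranked above Option 3 on 27 ballots, Option 3 above Option 4 on 39.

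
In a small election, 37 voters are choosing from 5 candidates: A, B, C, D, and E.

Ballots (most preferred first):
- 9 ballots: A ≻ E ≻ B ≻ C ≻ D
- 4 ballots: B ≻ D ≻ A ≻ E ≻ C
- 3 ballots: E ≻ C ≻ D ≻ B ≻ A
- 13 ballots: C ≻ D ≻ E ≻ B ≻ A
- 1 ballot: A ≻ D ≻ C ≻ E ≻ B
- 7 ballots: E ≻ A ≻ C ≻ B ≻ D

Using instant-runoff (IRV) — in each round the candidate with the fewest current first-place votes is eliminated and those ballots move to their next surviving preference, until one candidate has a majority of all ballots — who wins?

A

Round 1: A 10, B 4, C 13, D 0, E 10. D eliminated.
Round 2: A 10, B 4, C 13, E 10. B eliminated.
Round 3: A 14, C 13, E 10. E eliminated.
Round 4: A 21, C 16. A has a majority (≥19).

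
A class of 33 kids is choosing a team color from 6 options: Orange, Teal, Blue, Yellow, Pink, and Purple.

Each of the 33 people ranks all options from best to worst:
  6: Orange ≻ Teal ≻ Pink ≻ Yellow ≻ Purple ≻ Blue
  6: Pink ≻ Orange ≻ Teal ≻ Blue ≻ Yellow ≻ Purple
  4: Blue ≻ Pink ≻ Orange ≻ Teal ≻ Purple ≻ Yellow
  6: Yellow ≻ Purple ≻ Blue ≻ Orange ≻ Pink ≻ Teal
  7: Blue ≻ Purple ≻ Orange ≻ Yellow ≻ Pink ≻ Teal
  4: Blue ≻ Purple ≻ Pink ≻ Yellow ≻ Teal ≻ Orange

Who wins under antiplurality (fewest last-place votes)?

Last-place votes: Orange 4, Teal 13, Blue 6, Yellow 4, Pink 0, Purple 6.

Pink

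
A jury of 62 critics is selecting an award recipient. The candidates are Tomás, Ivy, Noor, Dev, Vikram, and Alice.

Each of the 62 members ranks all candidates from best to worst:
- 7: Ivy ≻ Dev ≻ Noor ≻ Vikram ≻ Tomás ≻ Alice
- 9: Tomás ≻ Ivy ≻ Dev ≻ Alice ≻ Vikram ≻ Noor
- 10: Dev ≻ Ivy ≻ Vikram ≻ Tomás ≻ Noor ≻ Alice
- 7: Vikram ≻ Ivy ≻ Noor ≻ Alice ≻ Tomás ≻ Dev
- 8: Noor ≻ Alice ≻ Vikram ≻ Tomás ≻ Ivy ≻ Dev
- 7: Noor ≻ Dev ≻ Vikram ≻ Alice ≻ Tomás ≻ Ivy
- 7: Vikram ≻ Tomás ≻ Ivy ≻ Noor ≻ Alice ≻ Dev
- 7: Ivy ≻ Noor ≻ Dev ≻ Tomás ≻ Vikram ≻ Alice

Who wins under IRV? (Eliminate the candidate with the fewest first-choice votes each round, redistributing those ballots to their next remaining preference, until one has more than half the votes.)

Round 1: Tomás 9, Ivy 14, Noor 15, Dev 10, Vikram 14, Alice 0. Alice eliminated.
Round 2: Tomás 9, Ivy 14, Noor 15, Dev 10, Vikram 14. Tomás eliminated.
Round 3: Ivy 23, Noor 15, Dev 10, Vikram 14. Dev eliminated.
Round 4: Ivy 33, Noor 15, Vikram 14. Ivy has a majority (≥32).

Ivy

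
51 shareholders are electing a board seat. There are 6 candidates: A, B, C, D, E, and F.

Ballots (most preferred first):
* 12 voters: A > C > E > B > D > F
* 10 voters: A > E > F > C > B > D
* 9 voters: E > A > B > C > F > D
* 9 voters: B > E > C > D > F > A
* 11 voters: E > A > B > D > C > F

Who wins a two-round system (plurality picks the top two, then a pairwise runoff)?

E

Round 1 first-place votes: A 22, B 9, C 0, D 0, E 20, F 0. A and E advance.
Runoff: A is ranked above E on 22 ballots, E above A on 29.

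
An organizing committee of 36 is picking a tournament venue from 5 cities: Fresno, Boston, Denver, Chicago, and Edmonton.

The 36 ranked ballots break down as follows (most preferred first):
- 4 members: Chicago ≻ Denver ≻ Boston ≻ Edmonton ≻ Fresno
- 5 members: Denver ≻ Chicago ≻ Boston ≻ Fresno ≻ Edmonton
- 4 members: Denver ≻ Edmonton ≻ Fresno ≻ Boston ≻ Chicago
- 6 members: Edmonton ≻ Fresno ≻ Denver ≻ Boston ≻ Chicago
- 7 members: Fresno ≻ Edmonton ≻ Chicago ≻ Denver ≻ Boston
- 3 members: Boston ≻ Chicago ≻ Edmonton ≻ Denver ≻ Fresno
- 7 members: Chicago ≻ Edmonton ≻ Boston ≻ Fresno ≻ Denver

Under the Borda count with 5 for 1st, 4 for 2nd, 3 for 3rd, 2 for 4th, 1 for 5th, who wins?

Fresno: 4×1 + 5×2 + 4×3 + 6×4 + 7×5 + 3×1 + 7×2 = 102
Boston: 4×3 + 5×3 + 4×2 + 6×2 + 7×1 + 3×5 + 7×3 = 90
Denver: 4×4 + 5×5 + 4×5 + 6×3 + 7×2 + 3×2 + 7×1 = 106
Chicago: 4×5 + 5×4 + 4×1 + 6×1 + 7×3 + 3×4 + 7×5 = 118
Edmonton: 4×2 + 5×1 + 4×4 + 6×5 + 7×4 + 3×3 + 7×4 = 124

Edmonton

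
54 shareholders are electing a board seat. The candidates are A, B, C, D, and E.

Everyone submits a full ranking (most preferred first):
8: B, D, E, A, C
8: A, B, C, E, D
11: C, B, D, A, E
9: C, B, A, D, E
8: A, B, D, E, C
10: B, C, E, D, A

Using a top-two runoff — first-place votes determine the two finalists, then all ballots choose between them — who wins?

Round 1 first-place votes: A 16, B 18, C 20, D 0, E 0. C and B advance.
Runoff: C is ranked above B on 20 ballots, B above C on 34.

B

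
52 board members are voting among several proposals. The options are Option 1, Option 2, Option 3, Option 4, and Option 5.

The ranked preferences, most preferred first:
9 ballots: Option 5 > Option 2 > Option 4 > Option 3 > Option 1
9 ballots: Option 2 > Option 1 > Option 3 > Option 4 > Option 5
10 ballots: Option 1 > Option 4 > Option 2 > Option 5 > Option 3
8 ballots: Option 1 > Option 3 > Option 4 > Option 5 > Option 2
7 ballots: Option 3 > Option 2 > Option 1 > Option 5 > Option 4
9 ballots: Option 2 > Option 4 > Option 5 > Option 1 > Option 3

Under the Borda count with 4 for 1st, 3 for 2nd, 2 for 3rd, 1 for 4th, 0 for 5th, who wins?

Option 2

Option 1: 9×0 + 9×3 + 10×4 + 8×4 + 7×2 + 9×1 = 122
Option 2: 9×3 + 9×4 + 10×2 + 8×0 + 7×3 + 9×4 = 140
Option 3: 9×1 + 9×2 + 10×0 + 8×3 + 7×4 + 9×0 = 79
Option 4: 9×2 + 9×1 + 10×3 + 8×2 + 7×0 + 9×3 = 100
Option 5: 9×4 + 9×0 + 10×1 + 8×1 + 7×1 + 9×2 = 79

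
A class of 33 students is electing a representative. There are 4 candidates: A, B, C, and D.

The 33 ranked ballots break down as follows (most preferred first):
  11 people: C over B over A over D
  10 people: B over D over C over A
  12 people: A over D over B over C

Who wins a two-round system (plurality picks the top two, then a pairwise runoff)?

Round 1 first-place votes: A 12, B 10, C 11, D 0. A and C advance.
Runoff: A is ranked above C on 12 ballots, C above A on 21.

C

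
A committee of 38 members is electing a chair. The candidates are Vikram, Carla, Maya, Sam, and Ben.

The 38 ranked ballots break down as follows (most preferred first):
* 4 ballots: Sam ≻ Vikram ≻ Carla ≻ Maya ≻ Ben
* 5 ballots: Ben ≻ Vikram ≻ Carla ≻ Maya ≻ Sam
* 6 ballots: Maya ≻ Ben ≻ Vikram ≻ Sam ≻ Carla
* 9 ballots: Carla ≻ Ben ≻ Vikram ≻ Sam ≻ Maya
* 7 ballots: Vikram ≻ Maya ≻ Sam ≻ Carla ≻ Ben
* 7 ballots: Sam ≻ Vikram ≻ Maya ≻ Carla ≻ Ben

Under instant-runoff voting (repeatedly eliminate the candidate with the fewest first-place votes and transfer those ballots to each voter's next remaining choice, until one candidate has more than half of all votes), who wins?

Round 1: Vikram 7, Carla 9, Maya 6, Sam 11, Ben 5. Ben eliminated.
Round 2: Vikram 12, Carla 9, Maya 6, Sam 11. Maya eliminated.
Round 3: Vikram 18, Carla 9, Sam 11. Carla eliminated.
Round 4: Vikram 27, Sam 11. Vikram has a majority (≥20).

Vikram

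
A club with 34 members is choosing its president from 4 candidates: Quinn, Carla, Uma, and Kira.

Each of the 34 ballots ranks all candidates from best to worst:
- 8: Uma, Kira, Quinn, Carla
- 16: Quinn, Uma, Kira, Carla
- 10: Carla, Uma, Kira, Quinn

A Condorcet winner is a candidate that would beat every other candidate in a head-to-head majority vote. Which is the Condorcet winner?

Uma vs Quinn: 18–16
Uma vs Carla: 24–10
Uma vs Kira: 34–0
Uma beats every other candidate.

Uma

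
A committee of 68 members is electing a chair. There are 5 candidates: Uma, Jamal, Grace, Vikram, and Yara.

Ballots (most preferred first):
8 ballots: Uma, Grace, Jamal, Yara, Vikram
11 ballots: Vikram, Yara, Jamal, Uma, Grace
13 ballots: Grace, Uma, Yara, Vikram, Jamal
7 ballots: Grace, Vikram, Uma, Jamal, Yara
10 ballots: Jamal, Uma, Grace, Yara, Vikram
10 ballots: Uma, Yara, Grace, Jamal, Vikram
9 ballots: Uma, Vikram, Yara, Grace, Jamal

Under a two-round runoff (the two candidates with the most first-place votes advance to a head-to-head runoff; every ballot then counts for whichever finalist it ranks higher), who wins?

Uma

Round 1 first-place votes: Uma 27, Jamal 10, Grace 20, Vikram 11, Yara 0. Uma and Grace advance.
Runoff: Uma is ranked above Grace on 48 ballots, Grace above Uma on 20.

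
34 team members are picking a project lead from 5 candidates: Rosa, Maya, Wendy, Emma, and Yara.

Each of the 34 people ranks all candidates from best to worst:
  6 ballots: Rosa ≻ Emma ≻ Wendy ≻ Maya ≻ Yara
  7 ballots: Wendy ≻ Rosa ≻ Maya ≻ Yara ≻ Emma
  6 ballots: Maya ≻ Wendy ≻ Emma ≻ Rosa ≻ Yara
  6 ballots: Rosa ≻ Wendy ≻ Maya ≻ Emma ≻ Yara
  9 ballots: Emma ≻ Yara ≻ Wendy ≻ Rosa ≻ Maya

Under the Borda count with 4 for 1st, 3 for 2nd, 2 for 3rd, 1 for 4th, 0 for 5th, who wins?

Wendy

Rosa: 6×4 + 7×3 + 6×1 + 6×4 + 9×1 = 84
Maya: 6×1 + 7×2 + 6×4 + 6×2 + 9×0 = 56
Wendy: 6×2 + 7×4 + 6×3 + 6×3 + 9×2 = 94
Emma: 6×3 + 7×0 + 6×2 + 6×1 + 9×4 = 72
Yara: 6×0 + 7×1 + 6×0 + 6×0 + 9×3 = 34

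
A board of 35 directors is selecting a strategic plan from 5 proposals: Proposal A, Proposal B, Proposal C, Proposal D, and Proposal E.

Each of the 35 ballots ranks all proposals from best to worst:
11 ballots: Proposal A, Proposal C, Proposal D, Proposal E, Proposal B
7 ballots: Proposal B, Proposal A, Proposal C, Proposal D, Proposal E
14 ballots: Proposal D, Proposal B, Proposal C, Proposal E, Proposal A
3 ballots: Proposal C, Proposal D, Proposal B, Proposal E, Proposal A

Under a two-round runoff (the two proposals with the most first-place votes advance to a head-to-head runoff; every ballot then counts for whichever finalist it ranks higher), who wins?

Round 1 first-place votes: Proposal A 11, Proposal B 7, Proposal C 3, Proposal D 14, Proposal E 0. Proposal D and Proposal A advance.
Runoff: Proposal D is ranked above Proposal A on 17 ballots, Proposal A above Proposal D on 18.

Proposal A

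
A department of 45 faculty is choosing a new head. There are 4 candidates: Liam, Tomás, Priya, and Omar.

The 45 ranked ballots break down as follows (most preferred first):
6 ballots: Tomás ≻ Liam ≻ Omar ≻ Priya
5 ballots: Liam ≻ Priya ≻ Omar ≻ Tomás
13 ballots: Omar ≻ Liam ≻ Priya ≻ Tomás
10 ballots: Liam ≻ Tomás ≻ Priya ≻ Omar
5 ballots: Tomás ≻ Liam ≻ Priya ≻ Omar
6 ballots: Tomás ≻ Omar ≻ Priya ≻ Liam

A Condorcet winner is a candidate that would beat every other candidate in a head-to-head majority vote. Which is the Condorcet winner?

Liam vs Tomás: 28–17
Liam vs Priya: 39–6
Liam vs Omar: 26–19
Liam beats every other candidate.

Liam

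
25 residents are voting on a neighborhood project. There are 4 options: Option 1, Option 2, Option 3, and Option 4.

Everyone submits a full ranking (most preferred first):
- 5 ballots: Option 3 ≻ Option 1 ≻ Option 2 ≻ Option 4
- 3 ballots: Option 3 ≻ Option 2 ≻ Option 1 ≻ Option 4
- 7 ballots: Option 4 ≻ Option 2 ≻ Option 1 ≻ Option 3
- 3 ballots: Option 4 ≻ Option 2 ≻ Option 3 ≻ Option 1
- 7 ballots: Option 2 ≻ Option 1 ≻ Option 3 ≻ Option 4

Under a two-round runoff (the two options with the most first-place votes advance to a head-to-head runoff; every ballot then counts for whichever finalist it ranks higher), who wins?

Option 3

Round 1 first-place votes: Option 1 0, Option 2 7, Option 3 8, Option 4 10. Option 4 and Option 3 advance.
Runoff: Option 4 is ranked above Option 3 on 10 ballots, Option 3 above Option 4 on 15.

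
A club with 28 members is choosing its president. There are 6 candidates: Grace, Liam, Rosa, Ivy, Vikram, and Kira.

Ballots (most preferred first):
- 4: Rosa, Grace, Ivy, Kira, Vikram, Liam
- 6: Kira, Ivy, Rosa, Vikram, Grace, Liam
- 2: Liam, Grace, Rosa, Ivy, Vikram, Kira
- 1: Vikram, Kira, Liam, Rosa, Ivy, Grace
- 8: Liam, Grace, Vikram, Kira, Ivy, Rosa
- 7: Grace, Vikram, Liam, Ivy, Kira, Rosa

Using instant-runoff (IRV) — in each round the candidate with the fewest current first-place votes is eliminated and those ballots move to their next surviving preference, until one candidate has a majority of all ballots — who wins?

Round 1: Grace 7, Liam 10, Rosa 4, Ivy 0, Vikram 1, Kira 6. Ivy eliminated.
Round 2: Grace 7, Liam 10, Rosa 4, Vikram 1, Kira 6. Vikram eliminated.
Round 3: Grace 7, Liam 10, Rosa 4, Kira 7. Rosa eliminated.
Round 4: Grace 11, Liam 10, Kira 7. Kira eliminated.
Round 5: Grace 17, Liam 11. Grace has a majority (≥15).

Grace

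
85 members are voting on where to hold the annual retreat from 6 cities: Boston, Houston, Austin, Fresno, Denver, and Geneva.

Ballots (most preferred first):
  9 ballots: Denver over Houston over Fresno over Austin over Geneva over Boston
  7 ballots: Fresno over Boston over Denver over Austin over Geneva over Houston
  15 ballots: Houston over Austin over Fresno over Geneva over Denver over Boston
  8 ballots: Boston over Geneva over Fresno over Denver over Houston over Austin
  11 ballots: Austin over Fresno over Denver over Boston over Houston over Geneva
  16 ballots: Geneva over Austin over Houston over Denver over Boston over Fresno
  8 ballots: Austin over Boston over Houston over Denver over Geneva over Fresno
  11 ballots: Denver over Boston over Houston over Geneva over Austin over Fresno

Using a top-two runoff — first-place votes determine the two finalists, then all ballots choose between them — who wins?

Round 1 first-place votes: Boston 8, Houston 15, Austin 19, Fresno 7, Denver 20, Geneva 16. Denver and Austin advance.
Runoff: Denver is ranked above Austin on 35 ballots, Austin above Denver on 50.

Austin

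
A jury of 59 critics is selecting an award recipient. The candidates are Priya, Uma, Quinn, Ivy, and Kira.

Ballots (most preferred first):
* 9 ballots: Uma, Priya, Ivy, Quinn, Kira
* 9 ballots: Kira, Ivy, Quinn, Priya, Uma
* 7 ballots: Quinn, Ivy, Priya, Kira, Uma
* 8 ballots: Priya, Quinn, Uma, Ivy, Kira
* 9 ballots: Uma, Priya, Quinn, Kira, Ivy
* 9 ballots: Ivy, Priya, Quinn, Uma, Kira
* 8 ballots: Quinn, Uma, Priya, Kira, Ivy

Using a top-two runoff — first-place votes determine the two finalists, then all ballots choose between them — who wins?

Round 1 first-place votes: Priya 8, Uma 18, Quinn 15, Ivy 9, Kira 9. Uma and Quinn advance.
Runoff: Uma is ranked above Quinn on 18 ballots, Quinn above Uma on 41.

Quinn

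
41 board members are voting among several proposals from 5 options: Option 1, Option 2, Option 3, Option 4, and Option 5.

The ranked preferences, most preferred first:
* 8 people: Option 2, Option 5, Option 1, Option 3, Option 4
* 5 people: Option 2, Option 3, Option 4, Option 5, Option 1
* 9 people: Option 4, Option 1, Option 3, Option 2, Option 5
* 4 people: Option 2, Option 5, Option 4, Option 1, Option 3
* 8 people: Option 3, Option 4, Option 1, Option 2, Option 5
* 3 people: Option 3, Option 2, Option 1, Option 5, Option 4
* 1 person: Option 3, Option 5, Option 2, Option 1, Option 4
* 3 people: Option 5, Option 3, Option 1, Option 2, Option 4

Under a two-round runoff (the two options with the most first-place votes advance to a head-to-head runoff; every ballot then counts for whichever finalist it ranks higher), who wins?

Option 3

Round 1 first-place votes: Option 1 0, Option 2 17, Option 3 12, Option 4 9, Option 5 3. Option 2 and Option 3 advance.
Runoff: Option 2 is ranked above Option 3 on 17 ballots, Option 3 above Option 2 on 24.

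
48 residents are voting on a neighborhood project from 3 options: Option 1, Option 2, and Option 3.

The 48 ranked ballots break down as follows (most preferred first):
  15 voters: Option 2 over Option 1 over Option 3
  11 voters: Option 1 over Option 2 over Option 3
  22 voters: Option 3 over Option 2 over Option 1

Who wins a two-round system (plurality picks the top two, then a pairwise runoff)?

Round 1 first-place votes: Option 1 11, Option 2 15, Option 3 22. Option 3 and Option 2 advance.
Runoff: Option 3 is ranked above Option 2 on 22 ballots, Option 2 above Option 3 on 26.

Option 2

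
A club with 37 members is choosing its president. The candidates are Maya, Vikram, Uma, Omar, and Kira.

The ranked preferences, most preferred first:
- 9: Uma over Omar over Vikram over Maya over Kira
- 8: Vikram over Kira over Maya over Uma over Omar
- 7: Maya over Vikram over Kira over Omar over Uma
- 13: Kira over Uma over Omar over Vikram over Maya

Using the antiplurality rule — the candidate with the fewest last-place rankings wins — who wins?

Last-place votes: Maya 13, Vikram 0, Uma 7, Omar 8, Kira 9.

Vikram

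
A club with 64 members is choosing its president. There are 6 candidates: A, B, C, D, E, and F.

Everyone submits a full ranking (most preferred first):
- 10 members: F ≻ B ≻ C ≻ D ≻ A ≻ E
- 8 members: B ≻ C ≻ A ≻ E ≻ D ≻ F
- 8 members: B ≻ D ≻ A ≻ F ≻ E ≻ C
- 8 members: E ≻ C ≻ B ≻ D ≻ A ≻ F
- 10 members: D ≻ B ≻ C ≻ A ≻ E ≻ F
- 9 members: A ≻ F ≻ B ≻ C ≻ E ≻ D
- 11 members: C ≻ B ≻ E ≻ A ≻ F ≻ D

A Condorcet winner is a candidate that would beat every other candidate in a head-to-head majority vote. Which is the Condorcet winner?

B

B vs A: 55–9
B vs C: 45–19
B vs D: 54–10
B vs E: 56–8
B vs F: 45–19
B beats every other candidate.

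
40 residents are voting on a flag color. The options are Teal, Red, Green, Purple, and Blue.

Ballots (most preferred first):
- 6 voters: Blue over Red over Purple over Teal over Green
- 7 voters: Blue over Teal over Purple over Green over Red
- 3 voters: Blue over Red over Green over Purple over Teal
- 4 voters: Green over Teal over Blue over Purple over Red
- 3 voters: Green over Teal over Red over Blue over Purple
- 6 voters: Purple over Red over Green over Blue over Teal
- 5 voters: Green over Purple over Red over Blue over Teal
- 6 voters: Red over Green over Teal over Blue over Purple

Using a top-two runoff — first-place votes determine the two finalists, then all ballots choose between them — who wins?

Green

Round 1 first-place votes: Teal 0, Red 6, Green 12, Purple 6, Blue 16. Blue and Green advance.
Runoff: Blue is ranked above Green on 16 ballots, Green above Blue on 24.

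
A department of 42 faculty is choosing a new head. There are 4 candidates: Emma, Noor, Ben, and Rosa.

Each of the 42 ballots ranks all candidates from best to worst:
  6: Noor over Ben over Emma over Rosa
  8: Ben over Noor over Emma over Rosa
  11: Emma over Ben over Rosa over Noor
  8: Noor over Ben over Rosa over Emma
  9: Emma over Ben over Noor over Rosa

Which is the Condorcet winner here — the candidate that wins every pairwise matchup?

Ben

Ben vs Emma: 22–20
Ben vs Noor: 28–14
Ben vs Rosa: 42–0
Ben beats every other candidate.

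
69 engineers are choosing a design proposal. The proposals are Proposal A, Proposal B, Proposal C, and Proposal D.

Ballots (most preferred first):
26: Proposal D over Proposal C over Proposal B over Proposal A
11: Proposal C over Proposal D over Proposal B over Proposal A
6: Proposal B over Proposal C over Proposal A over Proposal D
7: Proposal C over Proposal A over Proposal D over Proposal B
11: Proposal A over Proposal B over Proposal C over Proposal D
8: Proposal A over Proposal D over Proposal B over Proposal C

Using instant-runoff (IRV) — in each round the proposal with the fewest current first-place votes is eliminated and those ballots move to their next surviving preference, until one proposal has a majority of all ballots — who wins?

Round 1: Proposal A 19, Proposal B 6, Proposal C 18, Proposal D 26. Proposal B eliminated.
Round 2: Proposal A 19, Proposal C 24, Proposal D 26. Proposal A eliminated.
Round 3: Proposal C 35, Proposal D 34. Proposal C has a majority (≥35).

Proposal C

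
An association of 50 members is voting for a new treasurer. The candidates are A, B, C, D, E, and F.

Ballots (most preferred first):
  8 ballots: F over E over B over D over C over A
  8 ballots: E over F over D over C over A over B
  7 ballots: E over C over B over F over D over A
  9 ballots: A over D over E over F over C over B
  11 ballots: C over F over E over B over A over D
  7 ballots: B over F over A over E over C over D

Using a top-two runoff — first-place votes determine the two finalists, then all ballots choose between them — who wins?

E

Round 1 first-place votes: A 9, B 7, C 11, D 0, E 15, F 8. E and C advance.
Runoff: E is ranked above C on 39 ballots, C above E on 11.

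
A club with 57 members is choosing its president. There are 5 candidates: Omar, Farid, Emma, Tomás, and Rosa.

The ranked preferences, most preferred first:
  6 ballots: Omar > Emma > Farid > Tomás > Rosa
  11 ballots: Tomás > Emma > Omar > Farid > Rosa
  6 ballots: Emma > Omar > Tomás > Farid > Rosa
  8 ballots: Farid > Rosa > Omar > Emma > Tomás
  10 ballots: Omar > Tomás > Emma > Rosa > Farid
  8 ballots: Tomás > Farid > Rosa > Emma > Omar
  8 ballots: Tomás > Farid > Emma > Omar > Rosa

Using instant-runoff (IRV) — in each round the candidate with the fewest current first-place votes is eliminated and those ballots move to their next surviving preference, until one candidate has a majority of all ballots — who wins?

Round 1: Omar 16, Farid 8, Emma 6, Tomás 27, Rosa 0. Rosa eliminated.
Round 2: Omar 16, Farid 8, Emma 6, Tomás 27. Emma eliminated.
Round 3: Omar 22, Farid 8, Tomás 27. Farid eliminated.
Round 4: Omar 30, Tomás 27. Omar has a majority (≥29).

Omar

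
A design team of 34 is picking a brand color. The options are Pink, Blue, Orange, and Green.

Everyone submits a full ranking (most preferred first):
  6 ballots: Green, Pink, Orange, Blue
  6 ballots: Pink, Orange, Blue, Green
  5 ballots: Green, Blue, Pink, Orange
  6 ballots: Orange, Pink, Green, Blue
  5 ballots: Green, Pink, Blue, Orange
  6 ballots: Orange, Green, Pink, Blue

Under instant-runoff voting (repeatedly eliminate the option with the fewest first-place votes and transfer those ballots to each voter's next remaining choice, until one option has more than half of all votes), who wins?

Orange

Round 1: Pink 6, Blue 0, Orange 12, Green 16. Blue eliminated.
Round 2: Pink 6, Orange 12, Green 16. Pink eliminated.
Round 3: Orange 18, Green 16. Orange has a majority (≥18).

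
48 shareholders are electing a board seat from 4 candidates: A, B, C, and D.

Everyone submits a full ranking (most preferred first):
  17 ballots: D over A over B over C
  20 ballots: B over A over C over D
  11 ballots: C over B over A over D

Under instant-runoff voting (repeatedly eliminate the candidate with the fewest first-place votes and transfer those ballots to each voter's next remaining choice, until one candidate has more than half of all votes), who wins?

B

Round 1: A 0, B 20, C 11, D 17. A eliminated.
Round 2: B 20, C 11, D 17. C eliminated.
Round 3: B 31, D 17. B has a majority (≥25).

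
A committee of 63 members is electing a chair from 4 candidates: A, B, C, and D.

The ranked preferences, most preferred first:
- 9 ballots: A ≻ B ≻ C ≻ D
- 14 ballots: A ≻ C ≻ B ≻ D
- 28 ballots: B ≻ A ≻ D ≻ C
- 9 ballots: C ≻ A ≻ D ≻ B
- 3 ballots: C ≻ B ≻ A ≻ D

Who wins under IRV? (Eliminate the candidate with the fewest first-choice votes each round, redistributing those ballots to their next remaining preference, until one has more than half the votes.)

Round 1: A 23, B 28, C 12, D 0. D eliminated.
Round 2: A 23, B 28, C 12. C eliminated.
Round 3: A 32, B 31. A has a majority (≥32).

A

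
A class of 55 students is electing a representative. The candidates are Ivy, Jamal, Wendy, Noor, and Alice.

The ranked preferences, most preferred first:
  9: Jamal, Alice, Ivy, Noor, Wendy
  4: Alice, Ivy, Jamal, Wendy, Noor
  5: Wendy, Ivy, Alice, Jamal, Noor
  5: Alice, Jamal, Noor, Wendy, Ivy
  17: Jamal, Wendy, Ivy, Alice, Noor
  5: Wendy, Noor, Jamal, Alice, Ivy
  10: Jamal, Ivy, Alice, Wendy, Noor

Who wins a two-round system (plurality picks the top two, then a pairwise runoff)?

Round 1 first-place votes: Ivy 0, Jamal 36, Wendy 10, Noor 0, Alice 9. Jamal and Wendy advance.
Runoff: Jamal is ranked above Wendy on 45 ballots, Wendy above Jamal on 10.

Jamal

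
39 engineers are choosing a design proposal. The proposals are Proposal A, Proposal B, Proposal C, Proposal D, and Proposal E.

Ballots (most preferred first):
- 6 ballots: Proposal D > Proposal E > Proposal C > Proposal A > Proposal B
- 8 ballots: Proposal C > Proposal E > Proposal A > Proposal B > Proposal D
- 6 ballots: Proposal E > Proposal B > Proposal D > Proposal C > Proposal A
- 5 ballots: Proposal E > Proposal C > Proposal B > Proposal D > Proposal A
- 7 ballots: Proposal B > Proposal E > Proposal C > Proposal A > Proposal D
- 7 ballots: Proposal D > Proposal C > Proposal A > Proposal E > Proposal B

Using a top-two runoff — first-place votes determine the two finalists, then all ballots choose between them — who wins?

Round 1 first-place votes: Proposal A 0, Proposal B 7, Proposal C 8, Proposal D 13, Proposal E 11. Proposal D and Proposal E advance.
Runoff: Proposal D is ranked above Proposal E on 13 ballots, Proposal E above Proposal D on 26.

Proposal E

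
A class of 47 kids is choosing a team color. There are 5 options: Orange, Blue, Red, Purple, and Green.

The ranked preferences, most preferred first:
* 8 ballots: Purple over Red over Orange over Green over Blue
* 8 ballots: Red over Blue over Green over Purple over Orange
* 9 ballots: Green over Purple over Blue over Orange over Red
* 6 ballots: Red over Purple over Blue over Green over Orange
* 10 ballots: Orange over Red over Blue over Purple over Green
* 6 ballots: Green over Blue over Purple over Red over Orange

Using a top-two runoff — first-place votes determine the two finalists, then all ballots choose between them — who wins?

Round 1 first-place votes: Orange 10, Blue 0, Red 14, Purple 8, Green 15. Green and Red advance.
Runoff: Green is ranked above Red on 15 ballots, Red above Green on 32.

Red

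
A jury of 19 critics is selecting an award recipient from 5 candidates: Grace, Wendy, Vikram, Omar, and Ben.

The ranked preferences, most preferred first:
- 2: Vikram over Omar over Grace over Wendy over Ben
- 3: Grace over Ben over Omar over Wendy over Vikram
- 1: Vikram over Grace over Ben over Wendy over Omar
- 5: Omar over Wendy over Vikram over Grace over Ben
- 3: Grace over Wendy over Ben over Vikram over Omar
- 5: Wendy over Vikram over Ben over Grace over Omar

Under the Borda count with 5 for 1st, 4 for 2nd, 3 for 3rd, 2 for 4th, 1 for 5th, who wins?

Grace: 2×3 + 3×5 + 1×4 + 5×2 + 3×5 + 5×2 = 60
Wendy: 2×2 + 3×2 + 1×2 + 5×4 + 3×4 + 5×5 = 69
Vikram: 2×5 + 3×1 + 1×5 + 5×3 + 3×2 + 5×4 = 59
Omar: 2×4 + 3×3 + 1×1 + 5×5 + 3×1 + 5×1 = 51
Ben: 2×1 + 3×4 + 1×3 + 5×1 + 3×3 + 5×3 = 46

Wendy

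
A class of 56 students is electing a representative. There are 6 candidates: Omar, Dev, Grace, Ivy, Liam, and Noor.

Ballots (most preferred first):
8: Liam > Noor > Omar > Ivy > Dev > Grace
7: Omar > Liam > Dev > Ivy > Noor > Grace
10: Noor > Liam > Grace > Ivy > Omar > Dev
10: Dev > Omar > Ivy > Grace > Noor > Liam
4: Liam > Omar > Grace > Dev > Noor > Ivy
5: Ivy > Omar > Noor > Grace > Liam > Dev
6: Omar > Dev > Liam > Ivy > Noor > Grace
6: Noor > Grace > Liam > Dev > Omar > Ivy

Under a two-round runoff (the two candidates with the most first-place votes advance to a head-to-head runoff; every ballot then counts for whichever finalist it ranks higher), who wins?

Round 1 first-place votes: Omar 13, Dev 10, Grace 0, Ivy 5, Liam 12, Noor 16. Noor and Omar advance.
Runoff: Noor is ranked above Omar on 24 ballots, Omar above Noor on 32.

Omar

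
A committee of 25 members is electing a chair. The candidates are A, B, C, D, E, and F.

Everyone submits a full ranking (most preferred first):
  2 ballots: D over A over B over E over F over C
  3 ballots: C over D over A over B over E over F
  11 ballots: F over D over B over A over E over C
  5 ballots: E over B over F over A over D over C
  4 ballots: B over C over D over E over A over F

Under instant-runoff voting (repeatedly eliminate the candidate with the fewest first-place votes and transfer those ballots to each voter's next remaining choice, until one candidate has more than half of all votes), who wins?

Round 1: A 0, B 4, C 3, D 2, E 5, F 11. A eliminated.
Round 2: B 4, C 3, D 2, E 5, F 11. D eliminated.
Round 3: B 6, C 3, E 5, F 11. C eliminated.
Round 4: B 9, E 5, F 11. E eliminated.
Round 5: B 14, F 11. B has a majority (≥13).

B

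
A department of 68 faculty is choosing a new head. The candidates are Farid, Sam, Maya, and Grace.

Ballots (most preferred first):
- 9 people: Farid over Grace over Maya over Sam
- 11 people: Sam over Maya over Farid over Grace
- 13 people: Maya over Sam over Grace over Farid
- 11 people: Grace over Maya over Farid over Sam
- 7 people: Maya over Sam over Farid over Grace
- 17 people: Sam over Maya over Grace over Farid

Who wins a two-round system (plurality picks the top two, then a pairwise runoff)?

Maya

Round 1 first-place votes: Farid 9, Sam 28, Maya 20, Grace 11. Sam and Maya advance.
Runoff: Sam is ranked above Maya on 28 ballots, Maya above Sam on 40.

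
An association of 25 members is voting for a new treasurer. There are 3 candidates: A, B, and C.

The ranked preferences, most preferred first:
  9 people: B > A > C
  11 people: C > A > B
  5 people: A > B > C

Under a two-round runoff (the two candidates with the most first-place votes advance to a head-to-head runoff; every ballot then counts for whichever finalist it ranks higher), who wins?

Round 1 first-place votes: A 5, B 9, C 11. C and B advance.
Runoff: C is ranked above B on 11 ballots, B above C on 14.

B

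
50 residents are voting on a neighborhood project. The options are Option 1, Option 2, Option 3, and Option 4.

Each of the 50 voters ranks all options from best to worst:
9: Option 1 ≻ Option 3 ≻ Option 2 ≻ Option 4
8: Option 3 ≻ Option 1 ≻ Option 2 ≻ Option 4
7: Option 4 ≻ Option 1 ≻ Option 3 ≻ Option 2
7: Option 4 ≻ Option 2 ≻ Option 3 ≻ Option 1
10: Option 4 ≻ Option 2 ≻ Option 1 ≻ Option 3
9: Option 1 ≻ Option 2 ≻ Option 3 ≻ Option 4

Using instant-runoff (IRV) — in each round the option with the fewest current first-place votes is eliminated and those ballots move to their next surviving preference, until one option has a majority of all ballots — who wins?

Round 1: Option 1 18, Option 2 0, Option 3 8, Option 4 24. Option 2 eliminated.
Round 2: Option 1 18, Option 3 8, Option 4 24. Option 3 eliminated.
Round 3: Option 1 26, Option 4 24. Option 1 has a majority (≥26).

Option 1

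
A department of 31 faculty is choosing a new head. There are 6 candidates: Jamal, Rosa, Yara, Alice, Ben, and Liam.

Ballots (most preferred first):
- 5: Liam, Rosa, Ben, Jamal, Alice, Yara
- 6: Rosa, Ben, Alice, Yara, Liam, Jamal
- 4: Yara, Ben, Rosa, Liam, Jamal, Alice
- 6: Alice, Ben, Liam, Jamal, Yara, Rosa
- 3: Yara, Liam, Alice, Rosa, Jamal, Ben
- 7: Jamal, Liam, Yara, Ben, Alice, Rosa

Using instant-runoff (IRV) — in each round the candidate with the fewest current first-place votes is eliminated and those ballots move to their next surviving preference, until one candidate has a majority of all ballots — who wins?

Rosa

Round 1: Jamal 7, Rosa 6, Yara 7, Alice 6, Ben 0, Liam 5. Ben eliminated.
Round 2: Jamal 7, Rosa 6, Yara 7, Alice 6, Liam 5. Liam eliminated.
Round 3: Jamal 7, Rosa 11, Yara 7, Alice 6. Alice eliminated.
Round 4: Jamal 13, Rosa 11, Yara 7. Yara eliminated.
Round 5: Jamal 13, Rosa 18. Rosa has a majority (≥16).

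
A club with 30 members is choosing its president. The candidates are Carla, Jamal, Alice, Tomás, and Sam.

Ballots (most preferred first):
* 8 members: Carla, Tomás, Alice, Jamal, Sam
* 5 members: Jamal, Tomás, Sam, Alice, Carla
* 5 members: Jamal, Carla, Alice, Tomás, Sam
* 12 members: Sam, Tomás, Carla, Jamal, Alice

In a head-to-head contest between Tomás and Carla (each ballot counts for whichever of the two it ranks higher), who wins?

Tomás

Tomás is ranked above Carla on 17 ballots; Carla above Tomás on 13.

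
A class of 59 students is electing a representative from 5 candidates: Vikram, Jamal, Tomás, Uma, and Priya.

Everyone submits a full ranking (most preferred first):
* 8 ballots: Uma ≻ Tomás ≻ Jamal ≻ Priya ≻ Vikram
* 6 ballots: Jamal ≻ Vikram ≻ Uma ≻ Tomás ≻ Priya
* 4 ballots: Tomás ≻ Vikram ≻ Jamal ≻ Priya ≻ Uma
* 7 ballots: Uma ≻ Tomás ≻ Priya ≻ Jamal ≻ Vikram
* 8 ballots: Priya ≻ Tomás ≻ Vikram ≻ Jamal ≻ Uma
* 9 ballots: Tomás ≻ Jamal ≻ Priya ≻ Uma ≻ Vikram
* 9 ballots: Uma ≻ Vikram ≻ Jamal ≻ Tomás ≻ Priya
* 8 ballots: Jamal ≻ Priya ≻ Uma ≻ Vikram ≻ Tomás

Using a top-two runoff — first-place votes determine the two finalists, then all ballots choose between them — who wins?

Round 1 first-place votes: Vikram 0, Jamal 14, Tomás 13, Uma 24, Priya 8. Uma and Jamal advance.
Runoff: Uma is ranked above Jamal on 24 ballots, Jamal above Uma on 35.

Jamal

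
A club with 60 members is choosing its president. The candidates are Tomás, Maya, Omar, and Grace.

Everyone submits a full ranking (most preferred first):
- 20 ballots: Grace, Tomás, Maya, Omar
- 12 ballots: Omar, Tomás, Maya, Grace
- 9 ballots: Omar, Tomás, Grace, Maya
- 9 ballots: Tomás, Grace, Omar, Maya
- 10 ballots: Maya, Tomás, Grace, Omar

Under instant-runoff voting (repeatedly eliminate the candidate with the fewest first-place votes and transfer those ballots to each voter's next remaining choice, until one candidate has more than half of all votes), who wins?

Round 1: Tomás 9, Maya 10, Omar 21, Grace 20. Tomás eliminated.
Round 2: Maya 10, Omar 21, Grace 29. Maya eliminated.
Round 3: Omar 21, Grace 39. Grace has a majority (≥31).

Grace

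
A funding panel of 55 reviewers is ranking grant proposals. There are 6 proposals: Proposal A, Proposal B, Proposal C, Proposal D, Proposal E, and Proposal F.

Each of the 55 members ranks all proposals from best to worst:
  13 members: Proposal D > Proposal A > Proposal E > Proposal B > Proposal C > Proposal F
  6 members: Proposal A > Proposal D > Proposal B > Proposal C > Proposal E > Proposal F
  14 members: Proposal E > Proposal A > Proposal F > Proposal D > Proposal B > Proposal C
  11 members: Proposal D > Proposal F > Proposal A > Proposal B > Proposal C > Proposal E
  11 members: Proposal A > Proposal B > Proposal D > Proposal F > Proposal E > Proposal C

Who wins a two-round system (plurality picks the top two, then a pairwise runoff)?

Round 1 first-place votes: Proposal A 17, Proposal B 0, Proposal C 0, Proposal D 24, Proposal E 14, Proposal F 0. Proposal D and Proposal A advance.
Runoff: Proposal D is ranked above Proposal A on 24 ballots, Proposal A above Proposal D on 31.

Proposal A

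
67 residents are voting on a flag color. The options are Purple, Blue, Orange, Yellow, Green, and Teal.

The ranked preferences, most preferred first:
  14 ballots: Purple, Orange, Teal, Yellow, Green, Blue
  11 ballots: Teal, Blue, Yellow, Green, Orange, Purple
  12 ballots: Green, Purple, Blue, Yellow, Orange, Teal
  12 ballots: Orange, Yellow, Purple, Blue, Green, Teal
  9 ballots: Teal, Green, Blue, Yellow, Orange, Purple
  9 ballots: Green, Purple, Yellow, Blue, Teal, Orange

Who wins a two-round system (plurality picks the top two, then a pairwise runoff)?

Round 1 first-place votes: Purple 14, Blue 0, Orange 12, Yellow 0, Green 21, Teal 20. Green and Teal advance.
Runoff: Green is ranked above Teal on 33 ballots, Teal above Green on 34.

Teal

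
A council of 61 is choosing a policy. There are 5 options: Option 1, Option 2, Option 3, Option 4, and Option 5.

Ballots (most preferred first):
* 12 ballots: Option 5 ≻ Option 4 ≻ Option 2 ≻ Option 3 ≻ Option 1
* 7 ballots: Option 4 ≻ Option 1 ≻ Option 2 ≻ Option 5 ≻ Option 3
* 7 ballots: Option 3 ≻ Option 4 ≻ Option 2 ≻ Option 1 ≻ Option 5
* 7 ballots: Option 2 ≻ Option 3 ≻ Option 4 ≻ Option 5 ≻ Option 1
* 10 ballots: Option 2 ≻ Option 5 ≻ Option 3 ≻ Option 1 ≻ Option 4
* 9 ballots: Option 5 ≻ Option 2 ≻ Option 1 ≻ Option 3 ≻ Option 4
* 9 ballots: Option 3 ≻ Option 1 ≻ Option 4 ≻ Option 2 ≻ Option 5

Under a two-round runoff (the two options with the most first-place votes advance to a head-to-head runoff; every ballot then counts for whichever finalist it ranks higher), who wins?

Round 1 first-place votes: Option 1 0, Option 2 17, Option 3 16, Option 4 7, Option 5 21. Option 5 and Option 2 advance.
Runoff: Option 5 is ranked above Option 2 on 21 ballots, Option 2 above Option 5 on 40.

Option 2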